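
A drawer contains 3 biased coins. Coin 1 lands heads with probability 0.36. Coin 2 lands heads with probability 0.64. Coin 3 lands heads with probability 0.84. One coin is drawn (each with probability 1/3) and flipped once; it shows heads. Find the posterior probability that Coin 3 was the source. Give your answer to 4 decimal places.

Posterior probability ≈ 0.4565

P(heads|C1) = 0.36; P(heads|C2) = 0.64; P(heads|C3) = 0.84.
Prior × likelihood for each source: 0.333333·0.36=0.1200, 0.333333·0.64=0.2133, 0.333333·0.84=0.2800. Summing gives P(heads) = 0.61333.
P(Coin 3 | heads) = 0.2800 / 0.61333 = 0.4565.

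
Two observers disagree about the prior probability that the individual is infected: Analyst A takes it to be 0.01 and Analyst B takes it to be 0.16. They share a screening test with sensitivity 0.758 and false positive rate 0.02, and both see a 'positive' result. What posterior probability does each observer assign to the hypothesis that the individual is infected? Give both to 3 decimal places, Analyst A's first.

Analyst A: 0.277; Analyst B: 0.878

P('+'|H) = 0.758, P('+'|¬H) = 0.02.
Analyst A: numerator 0.758·0.01 = 0.0075800; evidence = 0.0075800+0.02·0.99 = 0.027380; posterior = 0.277.
Analyst B: numerator 0.758·0.16 = 0.12128; evidence = 0.12128+0.02·0.84 = 0.13808; posterior = 0.878.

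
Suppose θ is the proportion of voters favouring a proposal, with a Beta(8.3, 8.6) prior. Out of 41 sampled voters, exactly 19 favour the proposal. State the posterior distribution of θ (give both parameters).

Posterior: Beta(27.3, 30.6)

The binomial likelihood is conjugate to the Beta prior: with 19 successes and 22 failures, the posterior is Beta(8.3+19, 8.6+22) = Beta(27.3, 30.6).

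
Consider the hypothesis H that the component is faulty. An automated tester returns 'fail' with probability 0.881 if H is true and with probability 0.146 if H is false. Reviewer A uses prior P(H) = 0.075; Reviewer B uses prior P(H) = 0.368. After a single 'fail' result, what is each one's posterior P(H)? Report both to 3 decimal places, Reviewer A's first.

P('+'|H) = 0.881, P('+'|¬H) = 0.146.
Reviewer A: numerator 0.881·0.075 = 0.066075; evidence = 0.066075+0.146·0.925 = 0.20112; posterior = 0.329.
Reviewer B: numerator 0.881·0.368 = 0.32421; evidence = 0.32421+0.146·0.632 = 0.41648; posterior = 0.778.

Reviewer A: 0.329; Reviewer B: 0.778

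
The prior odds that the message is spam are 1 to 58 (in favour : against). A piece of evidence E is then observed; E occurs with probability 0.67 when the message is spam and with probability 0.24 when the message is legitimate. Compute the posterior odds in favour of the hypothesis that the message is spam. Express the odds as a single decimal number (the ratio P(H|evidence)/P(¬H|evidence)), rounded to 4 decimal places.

Posterior odds ≈ 0.0481

Prior odds = 1/58 = 0.017241.
Likelihood ratio for E = 0.67/0.24 = 2.7917.
Posterior odds = prior odds × LR = 0.048132.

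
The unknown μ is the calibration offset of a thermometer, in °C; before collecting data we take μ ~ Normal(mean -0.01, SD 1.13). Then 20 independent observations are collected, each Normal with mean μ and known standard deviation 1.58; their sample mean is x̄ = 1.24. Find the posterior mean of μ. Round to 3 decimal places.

With known σ, the Normal prior is conjugate. Weight on the data is w = (n/σ²)/(n/σ² + 1/τ₀²) = 8.01154/(8.01154+0.783147) = 0.91095.
Posterior mean = w·x̄ + (1−w)·μ₀ = 0.91095·1.24 + 0.089048·-0.01 = 1.129.

Posterior mean ≈ 1.129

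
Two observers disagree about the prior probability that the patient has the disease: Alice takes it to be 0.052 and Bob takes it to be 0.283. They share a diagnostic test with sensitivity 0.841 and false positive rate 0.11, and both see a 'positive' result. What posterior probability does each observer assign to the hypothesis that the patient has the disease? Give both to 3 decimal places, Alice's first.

P('+'|H) = 0.841, P('+'|¬H) = 0.11.
Alice: numerator 0.841·0.052 = 0.043732; evidence = 0.043732+0.11·0.948 = 0.14801; posterior = 0.295.
Bob: numerator 0.841·0.283 = 0.23800; evidence = 0.23800+0.11·0.717 = 0.31687; posterior = 0.751.

Alice: 0.295; Bob: 0.751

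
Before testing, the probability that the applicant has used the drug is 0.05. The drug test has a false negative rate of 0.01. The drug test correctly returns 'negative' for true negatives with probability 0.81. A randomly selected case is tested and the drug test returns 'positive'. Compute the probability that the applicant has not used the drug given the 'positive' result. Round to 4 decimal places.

P(¬H | E) ≈ 0.7848

Let H be the event that the applicant has used the drug. P(H) = 0.05, so P(¬H) = 0.95. With E the 'positive' result, P(E|H) = 0.99 and P(E|¬H) = 0.19.
P(E) = 0.99·0.05 + 0.19·0.95 = 0.049500 + 0.18050 = 0.23000.
By Bayes' theorem, P(H|E) = 0.049500 / 0.23000 = 0.2152. Hence P(¬H|E) = 1 − 0.2152 = 0.7848.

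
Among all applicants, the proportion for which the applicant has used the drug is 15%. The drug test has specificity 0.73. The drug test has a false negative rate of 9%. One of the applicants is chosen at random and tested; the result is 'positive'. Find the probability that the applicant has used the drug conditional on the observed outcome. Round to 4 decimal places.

P(H | E) ≈ 0.3730

Let H be the event that the applicant has used the drug. P(H) = 0.15, so P(¬H) = 0.85. With E the 'positive' result, P(E|H) = 0.91 and P(E|¬H) = 0.27.
P(E) = 0.91·0.15 + 0.27·0.85 = 0.13650 + 0.22950 = 0.36600.
By Bayes' theorem, P(H|E) = 0.13650 / 0.36600 = 0.3730.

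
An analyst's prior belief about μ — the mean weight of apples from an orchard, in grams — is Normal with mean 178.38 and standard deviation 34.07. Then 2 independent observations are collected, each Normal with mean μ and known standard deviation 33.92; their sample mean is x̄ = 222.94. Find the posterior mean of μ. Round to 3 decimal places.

Prior precision 1/τ₀² = 1/34.07² = 0.00086150; data precision n/σ² = 2/33.92² = 0.00173827.
Posterior precision = 0.00086150 + 0.00173827 = 0.00259978.
Posterior mean = (0.00086150·178.38 + 0.00173827·222.94) / 0.00259978 = 208.174.

Posterior mean ≈ 208.174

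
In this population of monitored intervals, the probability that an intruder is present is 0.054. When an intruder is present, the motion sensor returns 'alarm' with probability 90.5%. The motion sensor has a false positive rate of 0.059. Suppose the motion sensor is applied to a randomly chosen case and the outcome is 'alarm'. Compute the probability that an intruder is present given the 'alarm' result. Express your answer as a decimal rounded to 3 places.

P(H | E) ≈ 0.467

Let H be the event that an intruder is present. P(H) = 0.054, so P(¬H) = 0.946. With E the 'alarm' result, P(E|H) = 0.905 and P(E|¬H) = 0.059.
P(E) = 0.905·0.054 + 0.059·0.946 = 0.048870 + 0.055814 = 0.10468.
By Bayes' theorem, P(H|E) = 0.048870 / 0.10468 = 0.467.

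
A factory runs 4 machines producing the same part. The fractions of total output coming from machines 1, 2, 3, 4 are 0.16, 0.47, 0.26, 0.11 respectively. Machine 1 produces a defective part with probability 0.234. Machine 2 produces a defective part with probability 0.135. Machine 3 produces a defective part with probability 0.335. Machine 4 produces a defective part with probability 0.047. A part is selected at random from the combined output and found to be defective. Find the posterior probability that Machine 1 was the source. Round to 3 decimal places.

Posterior probability ≈ 0.194

Tabulate prior·likelihood by source: [1] prior 0.16, lik 0.234, product 0.03744; [2] prior 0.47, lik 0.135, product 0.06345; [3] prior 0.26, lik 0.335, product 0.08710; [4] prior 0.11, lik 0.047, product 0.005170.
Normalizing constant = 0.19316; the posterior for Machine 1 is its product over the sum, 0.03744/0.19316 = 0.194.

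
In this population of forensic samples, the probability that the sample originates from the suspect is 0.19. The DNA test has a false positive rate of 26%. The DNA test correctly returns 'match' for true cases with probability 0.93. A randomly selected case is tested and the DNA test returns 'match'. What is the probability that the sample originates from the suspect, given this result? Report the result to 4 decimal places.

P(H | E) ≈ 0.4562

Let H be the event that the sample originates from the suspect. P(H) = 0.19, so P(¬H) = 0.81. With E the 'match' result, P(E|H) = 0.93 and P(E|¬H) = 0.26.
P(E) = 0.93·0.19 + 0.26·0.81 = 0.17670 + 0.21060 = 0.38730.
By Bayes' theorem, P(H|E) = 0.17670 / 0.38730 = 0.4562.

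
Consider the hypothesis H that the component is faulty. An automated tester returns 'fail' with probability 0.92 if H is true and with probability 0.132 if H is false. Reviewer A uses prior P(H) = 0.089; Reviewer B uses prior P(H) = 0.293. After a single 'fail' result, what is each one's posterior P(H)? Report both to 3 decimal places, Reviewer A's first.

Reviewer A: 0.405; Reviewer B: 0.743

P('+'|H) = 0.92, P('+'|¬H) = 0.132.
Reviewer A: numerator 0.92·0.089 = 0.081880; evidence = 0.081880+0.132·0.911 = 0.20213; posterior = 0.405.
Reviewer B: numerator 0.92·0.293 = 0.26956; evidence = 0.26956+0.132·0.707 = 0.36288; posterior = 0.743.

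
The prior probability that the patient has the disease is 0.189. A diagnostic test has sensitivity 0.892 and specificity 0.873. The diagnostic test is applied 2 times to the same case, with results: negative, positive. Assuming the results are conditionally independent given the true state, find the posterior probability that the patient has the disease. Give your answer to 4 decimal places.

Posterior P(H) ≈ 0.1684

With H the event that the patient has the disease, the joint likelihood of the observed sequence is P(data|H) = 0.108·0.892 = 0.096336 and P(data|¬H) = 0.873·0.127 = 0.11087.
Bayes: P(H|data) = 0.189·0.096336 / (0.189·0.096336 + 0.811·0.11087) = 0.018208/0.10812 = 0.1684.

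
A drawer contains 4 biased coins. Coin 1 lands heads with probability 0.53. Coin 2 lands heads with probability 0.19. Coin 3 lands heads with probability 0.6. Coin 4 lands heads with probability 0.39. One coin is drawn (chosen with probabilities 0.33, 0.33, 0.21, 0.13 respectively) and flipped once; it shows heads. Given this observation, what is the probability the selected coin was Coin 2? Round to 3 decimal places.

Posterior probability ≈ 0.151

Tabulate prior·likelihood by source: [1] prior 0.33, lik 0.53, product 0.1749; [2] prior 0.33, lik 0.19, product 0.06270; [3] prior 0.21, lik 0.6, product 0.1260; [4] prior 0.13, lik 0.39, product 0.05070.
Normalizing constant = 0.41430; the posterior for Coin 2 is its product over the sum, 0.06270/0.41430 = 0.151.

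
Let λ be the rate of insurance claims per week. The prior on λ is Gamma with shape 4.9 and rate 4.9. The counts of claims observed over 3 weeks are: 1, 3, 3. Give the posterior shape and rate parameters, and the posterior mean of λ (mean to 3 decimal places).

Total count ∑xᵢ = 7 over n = 3 weeks.
Gamma is conjugate to the Poisson likelihood: posterior is Gamma(shape = 4.9+7 = 11.9, rate = 4.9+3 = 7.9).
E[λ | data] = 11.9/7.9 = 1.506.

Posterior: Gamma(shape=11.9, rate=7.9); mean ≈ 1.506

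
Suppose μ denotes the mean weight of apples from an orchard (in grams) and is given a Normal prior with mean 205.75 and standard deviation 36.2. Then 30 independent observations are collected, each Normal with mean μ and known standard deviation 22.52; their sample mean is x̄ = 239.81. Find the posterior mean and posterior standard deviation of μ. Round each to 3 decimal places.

With known σ, the Normal prior is conjugate. Weight on the data is w = (n/σ²)/(n/σ² + 1/τ₀²) = 0.0591540/(0.0591540+0.00076310) = 0.98726.
Posterior mean = w·x̄ + (1−w)·μ₀ = 0.98726·239.81 + 0.012736·205.75 = 239.376. Posterior variance = 1/(0.0591540+0.00076310) = 16.6897, so SD = 4.085.

Posterior mean ≈ 239.376; posterior SD ≈ 4.085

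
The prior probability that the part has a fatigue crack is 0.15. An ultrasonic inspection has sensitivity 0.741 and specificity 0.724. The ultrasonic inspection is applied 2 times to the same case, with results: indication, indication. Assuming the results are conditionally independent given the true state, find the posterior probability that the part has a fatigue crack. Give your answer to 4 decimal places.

Let H be the event that the part has a fatigue crack; start with P(H) = 0.15. P('indication'|H) = 0.741, P('indication'|¬H) = 0.276.
Update on result 1 ('indication'): P(H) ← 0.741·0.1500 / (0.741·0.1500 + 0.276·0.8500) = 0.11115/0.34575 = 0.3215.
Update on result 2 ('indication'): P(H) ← 0.741·0.3215 / (0.741·0.3215 + 0.276·0.6785) = 0.23821/0.42549 = 0.5599.

Posterior P(H) ≈ 0.5599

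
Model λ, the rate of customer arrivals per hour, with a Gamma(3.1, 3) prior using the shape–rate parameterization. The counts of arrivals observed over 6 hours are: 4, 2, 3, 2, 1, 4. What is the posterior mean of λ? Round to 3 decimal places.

Total count ∑xᵢ = 16 over n = 6 hours.
Gamma is conjugate to the Poisson likelihood: posterior is Gamma(shape = 3.1+16 = 19.1, rate = 3+6 = 9).
E[λ | data] = 19.1/9 = 2.122.

Posterior mean ≈ 2.122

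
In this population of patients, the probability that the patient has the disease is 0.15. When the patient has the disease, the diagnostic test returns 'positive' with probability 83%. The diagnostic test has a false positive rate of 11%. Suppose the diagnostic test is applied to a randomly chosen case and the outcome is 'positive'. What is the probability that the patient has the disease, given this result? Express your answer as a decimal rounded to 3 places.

P(H | E) ≈ 0.571

Let H be the event that the patient has the disease. P(H) = 0.15, so P(¬H) = 0.85. With E the 'positive' result, P(E|H) = 0.83 and P(E|¬H) = 0.11.
P(E) = 0.83·0.15 + 0.11·0.85 = 0.12450 + 0.093500 = 0.21800.
By Bayes' theorem, P(H|E) = 0.12450 / 0.21800 = 0.571.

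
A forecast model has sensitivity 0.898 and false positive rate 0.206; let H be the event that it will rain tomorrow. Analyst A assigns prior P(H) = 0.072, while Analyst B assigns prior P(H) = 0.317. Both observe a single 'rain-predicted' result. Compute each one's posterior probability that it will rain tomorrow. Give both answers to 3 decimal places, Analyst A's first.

Analyst A: 0.253; Analyst B: 0.669

The likelihood ratio for a 'rain-predicted' result is 0.898/0.206 = 4.3592.
Analyst A: prior odds 0.072/0.928 = 0.077586; posterior odds 0.33822; posterior probability 0.253.
Analyst B: prior odds 0.317/0.683 = 0.46413; posterior odds 2.0232; posterior probability 0.669.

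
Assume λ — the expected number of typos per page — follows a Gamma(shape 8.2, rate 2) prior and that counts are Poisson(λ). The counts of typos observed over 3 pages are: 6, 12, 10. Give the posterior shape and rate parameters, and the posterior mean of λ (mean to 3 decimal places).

The Poisson likelihood adds the total count to the shape and the number of exposure periods to the rate. Here ∑xᵢ = 28 and n = 3, so shape 8.2→36.2 and rate 2→5.
Posterior mean = shape/rate = 36.2/5 = 7.240.

Posterior: Gamma(shape=36.2, rate=5); mean ≈ 7.240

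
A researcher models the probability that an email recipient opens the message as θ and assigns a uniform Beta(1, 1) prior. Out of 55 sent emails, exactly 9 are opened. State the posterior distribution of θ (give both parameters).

Posterior: Beta(10, 47)

Observing 9 successes and 46 failures updates Beta(1, 1) by adding the success and failure counts to the two shape parameters: α = 1+9 = 10, β = 1+46 = 47.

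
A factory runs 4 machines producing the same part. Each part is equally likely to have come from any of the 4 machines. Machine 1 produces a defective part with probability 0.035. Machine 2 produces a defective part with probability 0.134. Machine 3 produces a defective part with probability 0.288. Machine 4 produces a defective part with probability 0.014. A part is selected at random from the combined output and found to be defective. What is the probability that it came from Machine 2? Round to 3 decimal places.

Posterior probability ≈ 0.285

Tabulate prior·likelihood by source: [1] prior 0.25, lik 0.035, product 0.008750; [2] prior 0.25, lik 0.134, product 0.03350; [3] prior 0.25, lik 0.288, product 0.07200; [4] prior 0.25, lik 0.014, product 0.003500.
Normalizing constant = 0.11775; the posterior for Machine 2 is its product over the sum, 0.03350/0.11775 = 0.285.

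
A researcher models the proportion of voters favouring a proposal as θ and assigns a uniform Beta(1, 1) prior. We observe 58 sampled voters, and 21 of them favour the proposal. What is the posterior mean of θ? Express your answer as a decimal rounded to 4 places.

Posterior mean ≈ 0.3667

The binomial likelihood is conjugate to the Beta prior: with 21 successes and 37 failures, the posterior is Beta(1+21, 1+37) = Beta(22, 38).
E[θ | data] = 22/(22+38) = 0.3667.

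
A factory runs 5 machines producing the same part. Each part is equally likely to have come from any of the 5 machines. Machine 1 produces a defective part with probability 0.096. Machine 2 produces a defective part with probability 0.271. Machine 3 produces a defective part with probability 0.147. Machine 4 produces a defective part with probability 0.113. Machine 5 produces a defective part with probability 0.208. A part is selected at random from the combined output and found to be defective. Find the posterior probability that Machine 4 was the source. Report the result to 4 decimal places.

Tabulate prior·likelihood by source: [1] prior 0.2, lik 0.096, product 0.01920; [2] prior 0.2, lik 0.271, product 0.05420; [3] prior 0.2, lik 0.147, product 0.02940; [4] prior 0.2, lik 0.113, product 0.02260; [5] prior 0.2, lik 0.208, product 0.04160.
Normalizing constant = 0.16700; the posterior for Machine 4 is its product over the sum, 0.02260/0.16700 = 0.1353.

Posterior probability ≈ 0.1353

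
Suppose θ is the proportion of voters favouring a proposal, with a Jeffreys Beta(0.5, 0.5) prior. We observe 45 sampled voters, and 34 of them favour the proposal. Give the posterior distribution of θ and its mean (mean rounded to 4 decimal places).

The binomial likelihood is conjugate to the Beta prior: with 34 successes and 11 failures, the posterior is Beta(0.5+34, 0.5+11) = Beta(34.5, 11.5).
Posterior mean = α/(α+β) = 34.5/46 = 0.7500.

Posterior: Beta(34.5, 11.5); mean ≈ 0.7500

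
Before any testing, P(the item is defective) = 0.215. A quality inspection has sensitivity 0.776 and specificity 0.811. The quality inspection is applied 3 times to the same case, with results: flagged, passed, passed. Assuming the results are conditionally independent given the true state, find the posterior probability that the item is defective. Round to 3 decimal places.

With H the event that the item is defective, the joint likelihood of the observed sequence is P(data|H) = 0.776·0.224·0.224 = 0.038937 and P(data|¬H) = 0.189·0.811·0.811 = 0.12431.
Bayes: P(H|data) = 0.215·0.038937 / (0.215·0.038937 + 0.785·0.12431) = 0.0083714/0.10595 = 0.0790.

Posterior P(H) ≈ 0.079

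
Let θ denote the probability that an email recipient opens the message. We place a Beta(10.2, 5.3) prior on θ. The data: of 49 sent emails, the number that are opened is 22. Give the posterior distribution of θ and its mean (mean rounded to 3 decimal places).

Posterior: Beta(32.2, 32.3); mean ≈ 0.499

The binomial likelihood is conjugate to the Beta prior: with 22 successes and 27 failures, the posterior is Beta(10.2+22, 5.3+27) = Beta(32.2, 32.3).
E[θ | data] = 32.2/(32.2+32.3) = 0.499.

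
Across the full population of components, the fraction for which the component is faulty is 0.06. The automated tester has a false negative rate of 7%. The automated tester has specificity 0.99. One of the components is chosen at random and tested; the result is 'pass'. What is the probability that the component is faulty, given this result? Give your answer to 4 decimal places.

Write H for 'the component is faulty'. Prior odds H:¬H = 0.06/0.94 = 0.063830. For the 'pass' outcome, the likelihood ratio is 0.07/0.99 = 0.070707.
Posterior odds = 0.063830 × 0.070707 = 0.0045132, so P(H|E) = 0.0045132/(1+0.0045132) = 0.0045.

P(H | E) ≈ 0.0045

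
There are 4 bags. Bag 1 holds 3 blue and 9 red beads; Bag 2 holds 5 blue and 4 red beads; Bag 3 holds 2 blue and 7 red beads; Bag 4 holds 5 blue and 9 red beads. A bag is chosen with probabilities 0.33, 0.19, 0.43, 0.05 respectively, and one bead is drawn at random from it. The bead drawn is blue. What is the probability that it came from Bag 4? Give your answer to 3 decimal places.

Tabulate prior·likelihood by source: [1] prior 0.33, lik 0.25, product 0.08250; [2] prior 0.19, lik 0.5556, product 0.1056; [3] prior 0.43, lik 0.2222, product 0.09556; [4] prior 0.05, lik 0.3571, product 0.01786.
Normalizing constant = 0.30147; the posterior for Bag 4 is its product over the sum, 0.01786/0.30147 = 0.059.

Posterior probability ≈ 0.059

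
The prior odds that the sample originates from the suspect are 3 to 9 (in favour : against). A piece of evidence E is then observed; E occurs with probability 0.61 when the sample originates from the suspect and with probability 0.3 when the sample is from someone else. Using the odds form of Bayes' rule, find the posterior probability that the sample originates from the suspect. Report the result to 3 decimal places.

Prior odds = 3/9 = 0.33333.
Likelihood ratio for E = 0.61/0.3 = 2.0333.
Posterior odds = prior odds × LR = 0.67778.
Posterior probability = odds/(1+odds) = 0.67778/1.6778 = 0.404.

Posterior probability ≈ 0.404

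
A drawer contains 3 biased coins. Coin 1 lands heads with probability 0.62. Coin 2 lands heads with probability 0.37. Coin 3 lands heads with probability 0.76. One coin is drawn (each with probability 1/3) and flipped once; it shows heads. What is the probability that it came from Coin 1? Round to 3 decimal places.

Posterior probability ≈ 0.354

P(heads|C1) = 0.62; P(heads|C2) = 0.37; P(heads|C3) = 0.76.
Prior × likelihood for each source: 0.333333·0.62=0.2067, 0.333333·0.37=0.1233, 0.333333·0.76=0.2533. Summing gives P(heads) = 0.58333.
P(Coin 1 | heads) = 0.2067 / 0.58333 = 0.354.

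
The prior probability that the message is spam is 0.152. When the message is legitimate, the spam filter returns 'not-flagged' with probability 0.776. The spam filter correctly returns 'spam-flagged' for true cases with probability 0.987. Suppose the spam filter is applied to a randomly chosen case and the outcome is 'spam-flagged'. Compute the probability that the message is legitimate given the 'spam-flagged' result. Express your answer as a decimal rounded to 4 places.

P(¬H | E) ≈ 0.5587

Let H be the event that the message is spam. P(H) = 0.152, so P(¬H) = 0.848. With E the 'spam-flagged' result, P(E|H) = 0.987 and P(E|¬H) = 0.224.
P(E) = 0.987·0.152 + 0.224·0.848 = 0.15002 + 0.18995 = 0.33998.
By Bayes' theorem, P(H|E) = 0.15002 / 0.33998 = 0.4413. Hence P(¬H|E) = 1 − 0.4413 = 0.5587.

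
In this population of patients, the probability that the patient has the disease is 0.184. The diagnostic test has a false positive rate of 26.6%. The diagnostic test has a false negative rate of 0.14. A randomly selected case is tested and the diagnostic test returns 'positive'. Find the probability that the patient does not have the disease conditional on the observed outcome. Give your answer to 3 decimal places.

P(¬H | E) ≈ 0.578

Let H be the event that the patient has the disease. P(H) = 0.184, so P(¬H) = 0.816. With E the 'positive' result, P(E|H) = 0.86 and P(E|¬H) = 0.266.
P(E) = 0.86·0.184 + 0.266·0.816 = 0.15824 + 0.21706 = 0.37530.
By Bayes' theorem, P(H|E) = 0.15824 / 0.37530 = 0.422. Hence P(¬H|E) = 1 − 0.422 = 0.578.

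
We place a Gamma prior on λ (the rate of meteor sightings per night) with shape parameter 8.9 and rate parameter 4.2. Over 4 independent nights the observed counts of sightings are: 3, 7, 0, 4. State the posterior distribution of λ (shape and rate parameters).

Total count ∑xᵢ = 14 over n = 4 nights.
Gamma is conjugate to the Poisson likelihood: posterior is Gamma(shape = 8.9+14 = 22.9, rate = 4.2+4 = 8.2).

Posterior: Gamma(shape=22.9, rate=8.2)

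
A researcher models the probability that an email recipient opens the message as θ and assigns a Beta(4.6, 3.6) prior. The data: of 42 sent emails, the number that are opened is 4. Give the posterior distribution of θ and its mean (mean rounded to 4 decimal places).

Posterior: Beta(8.6, 41.6); mean ≈ 0.1713

Observing 4 successes and 38 failures updates Beta(4.6, 3.6) by adding the success and failure counts to the two shape parameters: α = 4.6+4 = 8.6, β = 3.6+38 = 41.6.
Posterior mean = α/(α+β) = 8.6/50.2 = 0.1713.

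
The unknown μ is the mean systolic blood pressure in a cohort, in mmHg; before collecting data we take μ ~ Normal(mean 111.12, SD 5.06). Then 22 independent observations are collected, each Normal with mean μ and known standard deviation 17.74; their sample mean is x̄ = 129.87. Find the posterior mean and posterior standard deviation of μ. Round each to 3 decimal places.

Posterior mean ≈ 123.149; posterior SD ≈ 3.029

Prior precision 1/τ₀² = 1/5.06² = 0.0390570; data precision n/σ² = 22/17.74² = 0.0699062.
Posterior precision = 0.0390570 + 0.0699062 = 0.108963, giving posterior SD = 1/√0.108963 = 3.029.
Posterior mean = (0.0390570·111.12 + 0.0699062·129.87) / 0.108963 = 123.149.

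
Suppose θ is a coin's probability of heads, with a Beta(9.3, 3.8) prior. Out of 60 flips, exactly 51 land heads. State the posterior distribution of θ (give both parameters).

Posterior: Beta(60.3, 12.8)

Observing 51 successes and 9 failures updates Beta(9.3, 3.8) by adding the success and failure counts to the two shape parameters: α = 9.3+51 = 60.3, β = 3.8+9 = 12.8.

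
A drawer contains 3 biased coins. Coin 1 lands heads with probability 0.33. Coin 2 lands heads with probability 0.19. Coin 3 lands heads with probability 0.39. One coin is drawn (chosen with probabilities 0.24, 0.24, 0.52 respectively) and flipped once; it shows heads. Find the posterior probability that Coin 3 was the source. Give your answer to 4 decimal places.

Posterior probability ≈ 0.6190

P(heads|C1) = 0.33; P(heads|C2) = 0.19; P(heads|C3) = 0.39.
Prior × likelihood for each source: 0.24·0.33=0.07920, 0.24·0.19=0.04560, 0.52·0.39=0.2028. Summing gives P(heads) = 0.32760.
P(Coin 3 | heads) = 0.2028 / 0.32760 = 0.6190.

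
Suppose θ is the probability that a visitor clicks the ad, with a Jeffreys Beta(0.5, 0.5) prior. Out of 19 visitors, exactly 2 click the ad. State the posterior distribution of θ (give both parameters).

The binomial likelihood is conjugate to the Beta prior: with 2 successes and 17 failures, the posterior is Beta(0.5+2, 0.5+17) = Beta(2.5, 17.5).

Posterior: Beta(2.5, 17.5)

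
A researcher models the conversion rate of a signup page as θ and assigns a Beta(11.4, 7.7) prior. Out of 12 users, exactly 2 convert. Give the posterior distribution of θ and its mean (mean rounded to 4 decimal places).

Observing 2 successes and 10 failures updates Beta(11.4, 7.7) by adding the success and failure counts to the two shape parameters: α = 11.4+2 = 13.4, β = 7.7+10 = 17.7.
Posterior mean = α/(α+β) = 13.4/31.1 = 0.4309.

Posterior: Beta(13.4, 17.7); mean ≈ 0.4309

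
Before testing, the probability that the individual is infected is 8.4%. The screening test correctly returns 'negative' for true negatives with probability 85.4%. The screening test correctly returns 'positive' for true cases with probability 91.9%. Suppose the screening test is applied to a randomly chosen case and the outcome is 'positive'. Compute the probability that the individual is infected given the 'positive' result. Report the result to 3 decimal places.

P(H | E) ≈ 0.366

Write H for 'the individual is infected'. Prior odds H:¬H = 0.084/0.916 = 0.091703. For the 'positive' outcome, the likelihood ratio is 0.919/0.146 = 6.2945.
Posterior odds = 0.091703 × 6.2945 = 0.57723, so P(H|E) = 0.57723/(1+0.57723) = 0.366.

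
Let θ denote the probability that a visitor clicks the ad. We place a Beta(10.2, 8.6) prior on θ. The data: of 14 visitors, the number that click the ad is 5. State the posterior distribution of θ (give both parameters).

Observing 5 successes and 9 failures updates Beta(10.2, 8.6) by adding the success and failure counts to the two shape parameters: α = 10.2+5 = 15.2, β = 8.6+9 = 17.6.

Posterior: Beta(15.2, 17.6)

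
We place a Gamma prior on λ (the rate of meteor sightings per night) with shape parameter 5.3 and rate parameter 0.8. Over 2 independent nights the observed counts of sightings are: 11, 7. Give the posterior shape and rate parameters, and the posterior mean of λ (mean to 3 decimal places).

Posterior: Gamma(shape=23.3, rate=2.8); mean ≈ 8.321

Total count ∑xᵢ = 18 over n = 2 nights.
Gamma is conjugate to the Poisson likelihood: posterior is Gamma(shape = 5.3+18 = 23.3, rate = 0.8+2 = 2.8).
E[λ | data] = 23.3/2.8 = 8.321.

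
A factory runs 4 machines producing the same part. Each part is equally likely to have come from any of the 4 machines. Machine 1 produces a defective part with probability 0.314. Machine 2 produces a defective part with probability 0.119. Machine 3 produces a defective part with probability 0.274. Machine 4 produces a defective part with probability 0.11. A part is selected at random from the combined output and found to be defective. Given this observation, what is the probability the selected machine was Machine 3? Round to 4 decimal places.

Posterior probability ≈ 0.3354

P(defective|M1) = 0.314; P(defective|M2) = 0.119; P(defective|M3) = 0.274; P(defective|M4) = 0.11.
Prior × likelihood for each source: 0.25·0.314=0.07850, 0.25·0.119=0.02975, 0.25·0.274=0.06850, 0.25·0.11=0.02750. Summing gives P(defective) = 0.20425.
P(Machine 3 | defective) = 0.06850 / 0.20425 = 0.3354.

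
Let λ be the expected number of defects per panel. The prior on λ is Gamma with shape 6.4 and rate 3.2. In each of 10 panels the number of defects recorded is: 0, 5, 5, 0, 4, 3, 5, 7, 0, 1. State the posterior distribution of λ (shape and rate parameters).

The Poisson likelihood adds the total count to the shape and the number of exposure periods to the rate. Here ∑xᵢ = 30 and n = 10, so shape 6.4→36.4 and rate 3.2→13.2.

Posterior: Gamma(shape=36.4, rate=13.2)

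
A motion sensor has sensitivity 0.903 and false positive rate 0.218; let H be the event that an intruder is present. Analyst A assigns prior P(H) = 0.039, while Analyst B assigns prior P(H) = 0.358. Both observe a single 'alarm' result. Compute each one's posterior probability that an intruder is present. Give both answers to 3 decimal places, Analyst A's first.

Analyst A: 0.144; Analyst B: 0.698

The likelihood ratio for an 'alarm' result is 0.903/0.218 = 4.1422.
Analyst A: prior odds 0.039/0.961 = 0.040583; posterior odds 0.16810; posterior probability 0.144.
Analyst B: prior odds 0.358/0.642 = 0.55763; posterior odds 2.3098; posterior probability 0.698.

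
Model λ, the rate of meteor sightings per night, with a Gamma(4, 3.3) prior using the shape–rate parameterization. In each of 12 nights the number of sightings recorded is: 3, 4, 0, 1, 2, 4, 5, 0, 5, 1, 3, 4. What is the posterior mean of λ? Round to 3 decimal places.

Total count ∑xᵢ = 32 over n = 12 nights.
Gamma is conjugate to the Poisson likelihood: posterior is Gamma(shape = 4+32 = 36, rate = 3.3+12 = 15.3).
Posterior mean = shape/rate = 36/15.3 = 2.353.

Posterior mean ≈ 2.353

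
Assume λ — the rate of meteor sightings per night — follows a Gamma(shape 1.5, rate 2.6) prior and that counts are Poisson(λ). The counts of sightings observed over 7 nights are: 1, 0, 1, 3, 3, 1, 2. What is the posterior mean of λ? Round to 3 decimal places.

The Poisson likelihood adds the total count to the shape and the number of exposure periods to the rate. Here ∑xᵢ = 11 and n = 7, so shape 1.5→12.5 and rate 2.6→9.6.
E[λ | data] = 12.5/9.6 = 1.302.

Posterior mean ≈ 1.302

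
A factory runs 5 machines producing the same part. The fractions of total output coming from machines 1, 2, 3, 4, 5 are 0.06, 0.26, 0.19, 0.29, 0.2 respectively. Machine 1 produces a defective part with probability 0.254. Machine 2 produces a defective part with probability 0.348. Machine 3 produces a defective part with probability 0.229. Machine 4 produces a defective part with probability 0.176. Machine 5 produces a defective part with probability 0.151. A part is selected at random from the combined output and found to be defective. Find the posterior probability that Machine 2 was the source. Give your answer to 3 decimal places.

P(defective|M1) = 0.254; P(defective|M2) = 0.348; P(defective|M3) = 0.229; P(defective|M4) = 0.176; P(defective|M5) = 0.151.
Prior × likelihood for each source: 0.06·0.254=0.01524, 0.26·0.348=0.09048, 0.19·0.229=0.04351, 0.29·0.176=0.05104, 0.2·0.151=0.03020. Summing gives P(defective) = 0.23047.
P(Machine 2 | defective) = 0.09048 / 0.23047 = 0.393.

Posterior probability ≈ 0.393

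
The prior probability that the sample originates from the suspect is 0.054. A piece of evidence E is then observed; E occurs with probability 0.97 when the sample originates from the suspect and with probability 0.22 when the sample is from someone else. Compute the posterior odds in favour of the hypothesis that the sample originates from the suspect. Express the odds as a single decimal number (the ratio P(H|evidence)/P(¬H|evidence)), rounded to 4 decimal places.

Posterior odds ≈ 0.2517

Prior odds = 0.054/(1−0.054) = 0.057082.
Likelihood ratio for E = 0.97/0.22 = 4.4091.
Posterior odds = prior odds × LR = 0.25168.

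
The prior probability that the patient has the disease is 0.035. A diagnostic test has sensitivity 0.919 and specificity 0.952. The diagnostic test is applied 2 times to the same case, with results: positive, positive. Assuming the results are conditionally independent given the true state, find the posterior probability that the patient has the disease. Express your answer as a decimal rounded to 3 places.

Posterior P(H) ≈ 0.930

Let H be the event that the patient has the disease; start with P(H) = 0.035. P('positive'|H) = 0.919, P('positive'|¬H) = 0.048.
Update on result 1 ('positive'): P(H) ← 0.919·0.0350 / (0.919·0.0350 + 0.048·0.9650) = 0.032165/0.078485 = 0.4098.
Update on result 2 ('positive'): P(H) ← 0.919·0.4098 / (0.919·0.4098 + 0.048·0.5902) = 0.37663/0.40496 = 0.9300.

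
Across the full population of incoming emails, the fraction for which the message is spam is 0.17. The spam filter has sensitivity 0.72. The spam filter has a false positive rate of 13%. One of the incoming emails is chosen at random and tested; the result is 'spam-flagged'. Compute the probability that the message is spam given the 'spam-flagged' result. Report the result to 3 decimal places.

Let H be the event that the message is spam. P(H) = 0.17, so P(¬H) = 0.83. With E the 'spam-flagged' result, P(E|H) = 0.72 and P(E|¬H) = 0.13.
P(E) = 0.72·0.17 + 0.13·0.83 = 0.12240 + 0.10790 = 0.23030.
By Bayes' theorem, P(H|E) = 0.12240 / 0.23030 = 0.531.

P(H | E) ≈ 0.531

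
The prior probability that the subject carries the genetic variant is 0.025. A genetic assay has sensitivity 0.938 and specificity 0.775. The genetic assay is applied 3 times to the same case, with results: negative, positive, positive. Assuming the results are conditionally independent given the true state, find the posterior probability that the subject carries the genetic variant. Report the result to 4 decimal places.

With H the event that the subject carries the genetic variant, the joint likelihood of the observed sequence is P(data|H) = 0.062·0.938·0.938 = 0.054550 and P(data|¬H) = 0.775·0.225·0.225 = 0.039234.
Bayes: P(H|data) = 0.025·0.054550 / (0.025·0.054550 + 0.975·0.039234) = 0.0013638/0.039617 = 0.0344.

Posterior P(H) ≈ 0.0344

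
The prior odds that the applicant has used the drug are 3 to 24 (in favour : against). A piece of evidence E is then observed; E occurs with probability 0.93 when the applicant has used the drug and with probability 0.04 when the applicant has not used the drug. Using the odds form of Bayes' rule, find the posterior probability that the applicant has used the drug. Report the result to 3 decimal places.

Posterior probability ≈ 0.744

Prior odds = 3/24 = 0.12500.
Likelihood ratio for E = 0.93/0.04 = 23.250.
Posterior odds = prior odds × LR = 2.9062.
Posterior probability = odds/(1+odds) = 2.9062/3.9062 = 0.744.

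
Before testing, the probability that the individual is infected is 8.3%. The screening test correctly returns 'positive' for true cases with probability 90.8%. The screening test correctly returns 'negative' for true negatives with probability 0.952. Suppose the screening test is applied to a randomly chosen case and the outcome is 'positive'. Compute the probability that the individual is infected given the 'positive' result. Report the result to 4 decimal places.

Write H for 'the individual is infected'. Prior odds H:¬H = 0.083/0.917 = 0.090513. For the 'positive' outcome, the likelihood ratio is 0.908/0.048 = 18.917.
Posterior odds = 0.090513 × 18.917 = 1.7122, so P(H|E) = 1.7122/(1+1.7122) = 0.6313.

P(H | E) ≈ 0.6313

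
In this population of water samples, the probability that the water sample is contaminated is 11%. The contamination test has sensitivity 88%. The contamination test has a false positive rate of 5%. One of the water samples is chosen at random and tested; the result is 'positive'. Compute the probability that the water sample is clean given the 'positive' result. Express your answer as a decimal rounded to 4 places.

Let H be the event that the water sample is contaminated. P(H) = 0.11, so P(¬H) = 0.89. With E the 'positive' result, P(E|H) = 0.88 and P(E|¬H) = 0.05.
P(E) = 0.88·0.11 + 0.05·0.89 = 0.096800 + 0.044500 = 0.14130.
By Bayes' theorem, P(H|E) = 0.096800 / 0.14130 = 0.6851. Hence P(¬H|E) = 1 − 0.6851 = 0.3149.

P(¬H | E) ≈ 0.3149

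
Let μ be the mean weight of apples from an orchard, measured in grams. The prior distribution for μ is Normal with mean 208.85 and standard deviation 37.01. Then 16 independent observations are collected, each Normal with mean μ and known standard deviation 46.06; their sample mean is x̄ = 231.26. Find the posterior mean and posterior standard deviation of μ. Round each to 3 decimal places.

Posterior mean ≈ 229.282; posterior SD ≈ 10.995

Prior precision 1/τ₀² = 1/37.01² = 0.00073007; data precision n/σ² = 16/46.06² = 0.00754175.
Posterior precision = 0.00073007 + 0.00754175 = 0.00827182, giving posterior SD = 1/√0.00827182 = 10.995.
Posterior mean = (0.00073007·208.85 + 0.00754175·231.26) / 0.00827182 = 229.282.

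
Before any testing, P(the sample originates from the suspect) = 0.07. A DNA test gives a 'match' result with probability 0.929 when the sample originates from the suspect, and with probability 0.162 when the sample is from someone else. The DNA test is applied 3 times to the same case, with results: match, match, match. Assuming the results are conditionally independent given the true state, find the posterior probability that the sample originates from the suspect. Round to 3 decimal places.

With H the event that the sample originates from the suspect, the joint likelihood of the observed sequence is P(data|H) = 0.929·0.929·0.929 = 0.80177 and P(data|¬H) = 0.162·0.162·0.162 = 0.0042515.
Bayes: P(H|data) = 0.07·0.80177 / (0.07·0.80177 + 0.93·0.0042515) = 0.056124/0.060077 = 0.9342.

Posterior P(H) ≈ 0.934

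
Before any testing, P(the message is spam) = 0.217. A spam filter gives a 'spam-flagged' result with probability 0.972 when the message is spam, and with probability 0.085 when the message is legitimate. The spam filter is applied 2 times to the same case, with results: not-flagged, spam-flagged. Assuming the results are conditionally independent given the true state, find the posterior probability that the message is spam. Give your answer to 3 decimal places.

Let H be the event that the message is spam; start with P(H) = 0.217. P('spam-flagged'|H) = 0.972, P('spam-flagged'|¬H) = 0.085.
Update on result 1 ('not-flagged'): P(H) ← 0.028·0.2170 / (0.028·0.2170 + 0.915·0.7830) = 0.0060760/0.72252 = 0.0084.
Update on result 2 ('spam-flagged'): P(H) ← 0.972·0.0084 / (0.972·0.0084 + 0.085·0.9916) = 0.0081740/0.092459 = 0.0884.

Posterior P(H) ≈ 0.088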